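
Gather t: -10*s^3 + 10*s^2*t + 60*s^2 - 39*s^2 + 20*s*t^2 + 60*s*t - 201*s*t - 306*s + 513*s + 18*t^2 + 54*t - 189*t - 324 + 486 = -10*s^3 + 21*s^2 + 207*s + t^2*(20*s + 18) + t*(10*s^2 - 141*s - 135) + 162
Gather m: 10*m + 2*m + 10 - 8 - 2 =12*m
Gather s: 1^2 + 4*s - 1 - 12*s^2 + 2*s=-12*s^2 + 6*s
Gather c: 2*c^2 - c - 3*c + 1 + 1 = 2*c^2 - 4*c + 2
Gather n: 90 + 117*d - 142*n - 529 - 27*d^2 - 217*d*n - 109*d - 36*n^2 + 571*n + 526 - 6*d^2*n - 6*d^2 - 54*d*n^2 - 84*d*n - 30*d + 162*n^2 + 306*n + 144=-33*d^2 - 22*d + n^2*(126 - 54*d) + n*(-6*d^2 - 301*d + 735) + 231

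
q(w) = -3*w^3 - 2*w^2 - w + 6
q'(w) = -9*w^2 - 4*w - 1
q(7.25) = -1249.61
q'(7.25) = -503.06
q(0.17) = 5.76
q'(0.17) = -1.94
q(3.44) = -143.23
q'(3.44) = -121.26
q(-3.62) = 125.72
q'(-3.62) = -104.46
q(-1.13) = 8.90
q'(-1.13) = -7.97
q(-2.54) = 44.80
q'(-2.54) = -48.90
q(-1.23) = 9.79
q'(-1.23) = -9.70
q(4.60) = -332.93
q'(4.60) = -209.84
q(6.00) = -720.00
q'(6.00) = -349.00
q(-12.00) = 4914.00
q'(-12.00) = -1249.00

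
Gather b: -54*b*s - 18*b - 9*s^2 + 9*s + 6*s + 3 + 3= b*(-54*s - 18) - 9*s^2 + 15*s + 6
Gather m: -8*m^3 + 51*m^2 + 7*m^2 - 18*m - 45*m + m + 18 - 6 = -8*m^3 + 58*m^2 - 62*m + 12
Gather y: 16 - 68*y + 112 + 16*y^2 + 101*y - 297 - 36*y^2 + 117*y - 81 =-20*y^2 + 150*y - 250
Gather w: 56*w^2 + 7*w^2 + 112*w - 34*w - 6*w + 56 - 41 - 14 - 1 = 63*w^2 + 72*w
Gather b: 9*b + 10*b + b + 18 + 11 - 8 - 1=20*b + 20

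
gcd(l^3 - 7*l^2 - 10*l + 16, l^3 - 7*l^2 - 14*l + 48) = l - 8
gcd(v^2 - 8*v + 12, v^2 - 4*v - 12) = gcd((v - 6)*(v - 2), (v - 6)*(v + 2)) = v - 6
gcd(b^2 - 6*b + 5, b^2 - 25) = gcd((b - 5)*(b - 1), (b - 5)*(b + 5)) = b - 5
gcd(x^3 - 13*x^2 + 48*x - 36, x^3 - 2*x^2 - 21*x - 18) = x - 6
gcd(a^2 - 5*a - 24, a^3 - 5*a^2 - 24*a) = a^2 - 5*a - 24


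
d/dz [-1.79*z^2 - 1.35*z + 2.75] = -3.58*z - 1.35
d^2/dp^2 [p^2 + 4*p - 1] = 2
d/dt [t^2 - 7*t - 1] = 2*t - 7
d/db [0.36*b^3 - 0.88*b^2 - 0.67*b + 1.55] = 1.08*b^2 - 1.76*b - 0.67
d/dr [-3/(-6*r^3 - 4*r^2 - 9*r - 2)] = 3*(-18*r^2 - 8*r - 9)/(6*r^3 + 4*r^2 + 9*r + 2)^2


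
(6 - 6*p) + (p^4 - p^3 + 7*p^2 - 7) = p^4 - p^3 + 7*p^2 - 6*p - 1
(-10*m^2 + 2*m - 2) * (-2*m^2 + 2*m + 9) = 20*m^4 - 24*m^3 - 82*m^2 + 14*m - 18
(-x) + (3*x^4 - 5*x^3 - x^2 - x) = 3*x^4 - 5*x^3 - x^2 - 2*x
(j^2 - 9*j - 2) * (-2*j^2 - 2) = -2*j^4 + 18*j^3 + 2*j^2 + 18*j + 4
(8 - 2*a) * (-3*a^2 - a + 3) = 6*a^3 - 22*a^2 - 14*a + 24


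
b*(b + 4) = b^2 + 4*b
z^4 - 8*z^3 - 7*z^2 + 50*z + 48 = (z - 8)*(z - 3)*(z + 1)*(z + 2)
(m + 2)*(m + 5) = m^2 + 7*m + 10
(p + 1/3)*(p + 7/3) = p^2 + 8*p/3 + 7/9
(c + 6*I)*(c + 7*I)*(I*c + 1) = I*c^3 - 12*c^2 - 29*I*c - 42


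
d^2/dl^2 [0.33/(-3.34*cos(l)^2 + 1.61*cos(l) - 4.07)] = (14.725392*(1 - cos(l)^2)^2 - 5.323626*cos(l)^3 - 9.725727*cos(l)^2 + 12.809643*cos(l) - 7.46427)/(3.34*cos(l)^2 - 1.61*cos(l) + 4.07)^3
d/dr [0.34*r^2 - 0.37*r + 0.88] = 0.68*r - 0.37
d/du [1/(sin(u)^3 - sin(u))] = (-2/cos(u)^2 + sin(u)^(-2))/cos(u)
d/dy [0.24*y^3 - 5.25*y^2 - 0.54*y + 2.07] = 0.72*y^2 - 10.5*y - 0.54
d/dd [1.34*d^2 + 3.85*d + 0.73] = 2.68*d + 3.85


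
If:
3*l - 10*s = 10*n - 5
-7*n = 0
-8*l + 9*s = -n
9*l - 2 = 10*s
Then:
No Solution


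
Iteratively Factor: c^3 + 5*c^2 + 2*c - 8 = (c + 4)*(c^2 + c - 2) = (c - 1)*(c + 4)*(c + 2)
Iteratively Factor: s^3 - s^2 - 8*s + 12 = (s - 2)*(s^2 + s - 6) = (s - 2)*(s + 3)*(s - 2)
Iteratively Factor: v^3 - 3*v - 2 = (v + 1)*(v^2 - v - 2) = (v + 1)^2*(v - 2)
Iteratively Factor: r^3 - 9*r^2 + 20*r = (r - 4)*(r^2 - 5*r) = (r - 5)*(r - 4)*(r)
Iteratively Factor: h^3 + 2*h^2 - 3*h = (h)*(h^2 + 2*h - 3) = h*(h - 1)*(h + 3)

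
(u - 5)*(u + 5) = u^2 - 25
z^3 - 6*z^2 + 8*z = z*(z - 4)*(z - 2)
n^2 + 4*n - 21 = (n - 3)*(n + 7)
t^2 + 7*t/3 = t*(t + 7/3)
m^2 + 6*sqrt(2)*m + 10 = (m + sqrt(2))*(m + 5*sqrt(2))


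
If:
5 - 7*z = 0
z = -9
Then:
No Solution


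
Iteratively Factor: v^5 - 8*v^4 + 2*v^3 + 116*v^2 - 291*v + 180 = (v + 4)*(v^4 - 12*v^3 + 50*v^2 - 84*v + 45) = (v - 3)*(v + 4)*(v^3 - 9*v^2 + 23*v - 15) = (v - 5)*(v - 3)*(v + 4)*(v^2 - 4*v + 3) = (v - 5)*(v - 3)*(v - 1)*(v + 4)*(v - 3)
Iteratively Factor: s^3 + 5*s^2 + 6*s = (s + 3)*(s^2 + 2*s) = (s + 2)*(s + 3)*(s)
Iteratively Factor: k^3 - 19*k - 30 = (k + 2)*(k^2 - 2*k - 15) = (k + 2)*(k + 3)*(k - 5)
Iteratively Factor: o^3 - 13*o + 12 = (o - 3)*(o^2 + 3*o - 4) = (o - 3)*(o + 4)*(o - 1)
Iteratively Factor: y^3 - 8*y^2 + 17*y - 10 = (y - 1)*(y^2 - 7*y + 10) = (y - 5)*(y - 1)*(y - 2)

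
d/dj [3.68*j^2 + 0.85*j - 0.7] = 7.36*j + 0.85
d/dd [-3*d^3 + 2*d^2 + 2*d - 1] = -9*d^2 + 4*d + 2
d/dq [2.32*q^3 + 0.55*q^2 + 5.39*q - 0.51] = 6.96*q^2 + 1.1*q + 5.39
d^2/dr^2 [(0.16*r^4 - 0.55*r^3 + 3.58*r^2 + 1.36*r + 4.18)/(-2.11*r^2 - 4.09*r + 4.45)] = (-1.424672*r^6 - 8.28470399999999*r^5 - 7.04505599999999*r^4 + 125.003012*r^3 - 411.427578*r^2 - 227.707962*r - 409.634396)/(9.393931*r^6 + 54.627267*r^5 + 46.453338*r^4 - 162.000401*r^3 - 97.97031*r^2 + 242.976675*r - 88.121125)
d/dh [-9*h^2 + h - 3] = 1 - 18*h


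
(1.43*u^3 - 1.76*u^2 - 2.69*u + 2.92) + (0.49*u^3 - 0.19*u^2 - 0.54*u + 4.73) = 1.92*u^3 - 1.95*u^2 - 3.23*u + 7.65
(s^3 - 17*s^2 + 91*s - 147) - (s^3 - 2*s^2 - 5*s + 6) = -15*s^2 + 96*s - 153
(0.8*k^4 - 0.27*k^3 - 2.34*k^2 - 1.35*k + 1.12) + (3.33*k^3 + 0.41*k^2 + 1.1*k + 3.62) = 0.8*k^4 + 3.06*k^3 - 1.93*k^2 - 0.25*k + 4.74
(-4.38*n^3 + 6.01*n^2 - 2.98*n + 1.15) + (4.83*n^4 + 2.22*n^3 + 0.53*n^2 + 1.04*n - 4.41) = 4.83*n^4 - 2.16*n^3 + 6.54*n^2 - 1.94*n - 3.26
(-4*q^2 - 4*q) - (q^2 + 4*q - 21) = -5*q^2 - 8*q + 21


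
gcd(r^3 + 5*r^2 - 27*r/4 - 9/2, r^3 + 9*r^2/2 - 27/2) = r - 3/2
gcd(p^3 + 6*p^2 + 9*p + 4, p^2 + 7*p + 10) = 1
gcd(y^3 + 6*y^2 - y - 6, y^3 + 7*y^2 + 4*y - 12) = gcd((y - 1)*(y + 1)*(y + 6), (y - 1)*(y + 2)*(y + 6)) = y^2 + 5*y - 6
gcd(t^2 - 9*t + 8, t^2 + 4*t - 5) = t - 1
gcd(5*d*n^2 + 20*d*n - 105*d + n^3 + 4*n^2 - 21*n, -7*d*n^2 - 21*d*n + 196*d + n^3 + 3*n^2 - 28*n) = n + 7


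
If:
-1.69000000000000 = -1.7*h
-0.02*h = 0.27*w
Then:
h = 0.99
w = -0.07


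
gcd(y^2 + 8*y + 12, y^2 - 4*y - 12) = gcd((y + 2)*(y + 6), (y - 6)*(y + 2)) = y + 2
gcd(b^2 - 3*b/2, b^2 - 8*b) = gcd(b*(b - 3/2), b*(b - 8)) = b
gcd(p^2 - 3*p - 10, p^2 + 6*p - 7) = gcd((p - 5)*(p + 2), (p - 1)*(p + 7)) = 1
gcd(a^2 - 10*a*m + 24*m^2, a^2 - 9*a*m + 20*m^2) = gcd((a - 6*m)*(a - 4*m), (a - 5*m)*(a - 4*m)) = a - 4*m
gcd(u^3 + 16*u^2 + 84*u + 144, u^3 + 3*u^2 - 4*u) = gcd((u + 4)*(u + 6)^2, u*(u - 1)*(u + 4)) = u + 4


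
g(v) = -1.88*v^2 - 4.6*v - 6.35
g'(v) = -3.76*v - 4.6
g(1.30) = -15.51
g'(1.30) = -9.49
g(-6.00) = -46.43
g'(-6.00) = 17.96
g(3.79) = -50.79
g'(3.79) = -18.85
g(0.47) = -8.93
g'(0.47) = -6.37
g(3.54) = -46.19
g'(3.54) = -17.91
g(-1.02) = -3.61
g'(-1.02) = -0.76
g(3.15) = -39.49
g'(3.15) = -16.44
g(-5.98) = -46.07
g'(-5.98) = 17.88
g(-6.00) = -46.43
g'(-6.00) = 17.96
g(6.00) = -101.63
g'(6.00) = -27.16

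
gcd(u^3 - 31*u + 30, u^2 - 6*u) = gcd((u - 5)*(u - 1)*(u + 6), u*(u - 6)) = 1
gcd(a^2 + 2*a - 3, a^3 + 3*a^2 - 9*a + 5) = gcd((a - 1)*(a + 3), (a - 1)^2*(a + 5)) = a - 1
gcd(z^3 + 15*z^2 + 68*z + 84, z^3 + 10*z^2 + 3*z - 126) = z^2 + 13*z + 42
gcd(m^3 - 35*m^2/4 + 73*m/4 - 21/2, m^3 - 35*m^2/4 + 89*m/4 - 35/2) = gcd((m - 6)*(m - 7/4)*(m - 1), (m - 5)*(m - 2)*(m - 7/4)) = m - 7/4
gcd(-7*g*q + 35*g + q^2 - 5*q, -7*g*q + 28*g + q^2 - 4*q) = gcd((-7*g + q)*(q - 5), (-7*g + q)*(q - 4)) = -7*g + q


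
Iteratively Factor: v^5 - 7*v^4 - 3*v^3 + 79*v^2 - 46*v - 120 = (v - 5)*(v^4 - 2*v^3 - 13*v^2 + 14*v + 24) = (v - 5)*(v - 2)*(v^3 - 13*v - 12) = (v - 5)*(v - 2)*(v + 1)*(v^2 - v - 12) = (v - 5)*(v - 4)*(v - 2)*(v + 1)*(v + 3)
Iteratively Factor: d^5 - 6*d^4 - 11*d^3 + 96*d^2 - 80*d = (d)*(d^4 - 6*d^3 - 11*d^2 + 96*d - 80) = d*(d - 5)*(d^3 - d^2 - 16*d + 16) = d*(d - 5)*(d - 1)*(d^2 - 16) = d*(d - 5)*(d - 1)*(d + 4)*(d - 4)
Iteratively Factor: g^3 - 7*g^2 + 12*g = (g - 3)*(g^2 - 4*g) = g*(g - 3)*(g - 4)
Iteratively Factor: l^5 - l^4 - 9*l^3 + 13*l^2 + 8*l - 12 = (l - 2)*(l^4 + l^3 - 7*l^2 - l + 6) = (l - 2)^2*(l^3 + 3*l^2 - l - 3) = (l - 2)^2*(l - 1)*(l^2 + 4*l + 3) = (l - 2)^2*(l - 1)*(l + 3)*(l + 1)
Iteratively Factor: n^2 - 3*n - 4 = (n + 1)*(n - 4)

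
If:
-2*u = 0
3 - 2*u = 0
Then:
No Solution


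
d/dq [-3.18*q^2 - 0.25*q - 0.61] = -6.36*q - 0.25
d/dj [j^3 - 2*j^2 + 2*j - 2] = 3*j^2 - 4*j + 2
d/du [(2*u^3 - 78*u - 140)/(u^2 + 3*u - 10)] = 2*(u^2 - 4*u + 24)/(u^2 - 4*u + 4)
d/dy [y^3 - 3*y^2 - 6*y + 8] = 3*y^2 - 6*y - 6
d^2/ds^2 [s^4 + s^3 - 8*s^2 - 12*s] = 12*s^2 + 6*s - 16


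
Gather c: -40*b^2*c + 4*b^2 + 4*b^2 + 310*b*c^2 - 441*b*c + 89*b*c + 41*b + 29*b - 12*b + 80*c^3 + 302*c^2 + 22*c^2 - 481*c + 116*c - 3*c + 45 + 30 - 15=8*b^2 + 58*b + 80*c^3 + c^2*(310*b + 324) + c*(-40*b^2 - 352*b - 368) + 60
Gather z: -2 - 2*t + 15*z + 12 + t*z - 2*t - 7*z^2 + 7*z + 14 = -4*t - 7*z^2 + z*(t + 22) + 24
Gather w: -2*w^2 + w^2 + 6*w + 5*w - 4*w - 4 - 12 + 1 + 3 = -w^2 + 7*w - 12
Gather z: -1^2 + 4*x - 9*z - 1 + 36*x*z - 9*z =4*x + z*(36*x - 18) - 2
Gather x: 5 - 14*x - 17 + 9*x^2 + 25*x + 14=9*x^2 + 11*x + 2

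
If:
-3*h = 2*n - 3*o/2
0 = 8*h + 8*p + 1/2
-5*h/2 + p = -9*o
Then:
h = -p - 1/16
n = 29*p/24 + 31/384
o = -7*p/18 - 5/288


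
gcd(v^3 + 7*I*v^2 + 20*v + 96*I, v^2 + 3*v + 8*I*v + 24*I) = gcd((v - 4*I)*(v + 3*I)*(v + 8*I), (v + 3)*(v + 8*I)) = v + 8*I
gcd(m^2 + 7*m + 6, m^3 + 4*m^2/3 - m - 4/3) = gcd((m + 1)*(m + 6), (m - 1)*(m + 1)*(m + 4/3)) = m + 1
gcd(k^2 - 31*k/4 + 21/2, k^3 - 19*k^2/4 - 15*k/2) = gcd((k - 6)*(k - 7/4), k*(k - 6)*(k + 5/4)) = k - 6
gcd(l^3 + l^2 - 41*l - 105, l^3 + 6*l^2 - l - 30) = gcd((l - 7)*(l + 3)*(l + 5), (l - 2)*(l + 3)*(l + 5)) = l^2 + 8*l + 15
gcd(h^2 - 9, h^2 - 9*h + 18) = h - 3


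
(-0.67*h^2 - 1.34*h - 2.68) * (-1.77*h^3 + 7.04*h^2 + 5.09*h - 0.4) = 1.1859*h^5 - 2.345*h^4 - 8.1003*h^3 - 25.4198*h^2 - 13.1052*h + 1.072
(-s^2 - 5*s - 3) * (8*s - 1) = -8*s^3 - 39*s^2 - 19*s + 3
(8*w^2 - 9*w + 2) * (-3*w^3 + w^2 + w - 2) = -24*w^5 + 35*w^4 - 7*w^3 - 23*w^2 + 20*w - 4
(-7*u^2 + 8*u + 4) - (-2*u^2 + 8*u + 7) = -5*u^2 - 3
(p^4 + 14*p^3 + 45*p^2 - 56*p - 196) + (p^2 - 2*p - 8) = p^4 + 14*p^3 + 46*p^2 - 58*p - 204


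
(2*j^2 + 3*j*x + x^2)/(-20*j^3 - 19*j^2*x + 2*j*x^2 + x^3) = (2*j + x)/(-20*j^2 + j*x + x^2)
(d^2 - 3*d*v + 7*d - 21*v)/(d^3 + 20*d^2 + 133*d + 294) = (d - 3*v)/(d^2 + 13*d + 42)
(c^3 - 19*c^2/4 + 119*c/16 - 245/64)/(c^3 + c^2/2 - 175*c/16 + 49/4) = (c - 5/4)/(c + 4)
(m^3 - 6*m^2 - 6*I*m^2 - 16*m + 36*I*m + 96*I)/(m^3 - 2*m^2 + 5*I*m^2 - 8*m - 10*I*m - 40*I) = (m^2 + m*(-8 - 6*I) + 48*I)/(m^2 + m*(-4 + 5*I) - 20*I)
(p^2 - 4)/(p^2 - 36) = (p^2 - 4)/(p^2 - 36)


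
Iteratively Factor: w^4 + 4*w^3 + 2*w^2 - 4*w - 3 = (w + 1)*(w^3 + 3*w^2 - w - 3) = (w + 1)*(w + 3)*(w^2 - 1) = (w - 1)*(w + 1)*(w + 3)*(w + 1)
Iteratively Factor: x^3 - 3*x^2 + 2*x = (x - 2)*(x^2 - x) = x*(x - 2)*(x - 1)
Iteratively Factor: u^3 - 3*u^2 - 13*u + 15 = (u - 5)*(u^2 + 2*u - 3) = (u - 5)*(u - 1)*(u + 3)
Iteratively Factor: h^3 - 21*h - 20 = (h - 5)*(h^2 + 5*h + 4) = (h - 5)*(h + 1)*(h + 4)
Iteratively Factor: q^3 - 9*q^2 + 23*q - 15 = (q - 5)*(q^2 - 4*q + 3) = (q - 5)*(q - 1)*(q - 3)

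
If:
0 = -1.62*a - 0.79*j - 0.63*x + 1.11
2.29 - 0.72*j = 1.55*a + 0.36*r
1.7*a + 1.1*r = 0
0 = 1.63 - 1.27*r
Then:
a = -0.83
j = 4.33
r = 1.28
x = -1.53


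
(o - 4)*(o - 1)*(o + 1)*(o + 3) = o^4 - o^3 - 13*o^2 + o + 12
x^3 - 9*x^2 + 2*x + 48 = (x - 8)*(x - 3)*(x + 2)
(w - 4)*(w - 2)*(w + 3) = w^3 - 3*w^2 - 10*w + 24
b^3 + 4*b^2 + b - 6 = (b - 1)*(b + 2)*(b + 3)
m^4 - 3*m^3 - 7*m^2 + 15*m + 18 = (m - 3)^2*(m + 1)*(m + 2)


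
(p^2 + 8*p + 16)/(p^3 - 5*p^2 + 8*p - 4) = (p^2 + 8*p + 16)/(p^3 - 5*p^2 + 8*p - 4)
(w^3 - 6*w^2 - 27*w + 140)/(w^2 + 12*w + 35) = (w^2 - 11*w + 28)/(w + 7)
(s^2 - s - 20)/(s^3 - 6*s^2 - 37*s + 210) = (s + 4)/(s^2 - s - 42)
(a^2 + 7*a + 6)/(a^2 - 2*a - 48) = (a + 1)/(a - 8)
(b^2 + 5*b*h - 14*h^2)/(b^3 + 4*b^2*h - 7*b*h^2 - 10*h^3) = (b + 7*h)/(b^2 + 6*b*h + 5*h^2)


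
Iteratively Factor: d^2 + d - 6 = (d - 2)*(d + 3)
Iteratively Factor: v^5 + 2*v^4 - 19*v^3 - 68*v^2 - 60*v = (v + 3)*(v^4 - v^3 - 16*v^2 - 20*v) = (v + 2)*(v + 3)*(v^3 - 3*v^2 - 10*v) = (v - 5)*(v + 2)*(v + 3)*(v^2 + 2*v) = (v - 5)*(v + 2)^2*(v + 3)*(v)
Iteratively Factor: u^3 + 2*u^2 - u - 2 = (u + 1)*(u^2 + u - 2) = (u - 1)*(u + 1)*(u + 2)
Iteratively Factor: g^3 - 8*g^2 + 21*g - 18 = (g - 3)*(g^2 - 5*g + 6) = (g - 3)^2*(g - 2)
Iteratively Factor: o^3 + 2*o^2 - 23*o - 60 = (o + 4)*(o^2 - 2*o - 15) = (o - 5)*(o + 4)*(o + 3)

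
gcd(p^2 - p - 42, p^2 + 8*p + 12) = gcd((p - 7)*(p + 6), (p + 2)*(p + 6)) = p + 6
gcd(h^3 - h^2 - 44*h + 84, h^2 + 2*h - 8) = h - 2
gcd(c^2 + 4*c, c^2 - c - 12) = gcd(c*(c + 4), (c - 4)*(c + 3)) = 1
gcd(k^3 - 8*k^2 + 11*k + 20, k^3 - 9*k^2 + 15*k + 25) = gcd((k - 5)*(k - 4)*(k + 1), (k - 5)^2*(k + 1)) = k^2 - 4*k - 5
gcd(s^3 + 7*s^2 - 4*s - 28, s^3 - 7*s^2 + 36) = s + 2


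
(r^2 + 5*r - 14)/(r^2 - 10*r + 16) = (r + 7)/(r - 8)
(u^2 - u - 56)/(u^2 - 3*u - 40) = (u + 7)/(u + 5)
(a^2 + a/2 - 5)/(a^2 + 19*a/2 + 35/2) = (a - 2)/(a + 7)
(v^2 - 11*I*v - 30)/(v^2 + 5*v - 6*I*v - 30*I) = (v - 5*I)/(v + 5)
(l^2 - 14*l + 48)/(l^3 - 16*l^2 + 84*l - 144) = (l - 8)/(l^2 - 10*l + 24)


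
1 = 1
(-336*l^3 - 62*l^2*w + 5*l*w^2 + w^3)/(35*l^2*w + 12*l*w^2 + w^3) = (-48*l^2 - 2*l*w + w^2)/(w*(5*l + w))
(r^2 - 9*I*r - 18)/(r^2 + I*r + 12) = (r - 6*I)/(r + 4*I)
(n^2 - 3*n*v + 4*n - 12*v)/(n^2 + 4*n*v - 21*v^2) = (n + 4)/(n + 7*v)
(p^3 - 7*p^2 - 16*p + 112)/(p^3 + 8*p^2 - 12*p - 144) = (p^2 - 3*p - 28)/(p^2 + 12*p + 36)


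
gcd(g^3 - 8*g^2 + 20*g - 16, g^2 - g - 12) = g - 4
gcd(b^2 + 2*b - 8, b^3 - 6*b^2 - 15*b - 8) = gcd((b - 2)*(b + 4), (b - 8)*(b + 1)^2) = 1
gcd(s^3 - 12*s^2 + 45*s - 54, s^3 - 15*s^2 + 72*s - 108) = s^2 - 9*s + 18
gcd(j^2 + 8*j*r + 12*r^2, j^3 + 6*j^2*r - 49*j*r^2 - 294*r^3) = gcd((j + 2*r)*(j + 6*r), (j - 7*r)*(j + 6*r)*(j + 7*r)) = j + 6*r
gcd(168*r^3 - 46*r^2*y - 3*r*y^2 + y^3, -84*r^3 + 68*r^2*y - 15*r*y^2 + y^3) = -6*r + y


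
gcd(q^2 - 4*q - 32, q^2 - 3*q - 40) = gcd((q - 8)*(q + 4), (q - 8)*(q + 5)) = q - 8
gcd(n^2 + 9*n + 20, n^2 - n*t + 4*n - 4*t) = n + 4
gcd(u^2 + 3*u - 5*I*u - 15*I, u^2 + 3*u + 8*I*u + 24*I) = u + 3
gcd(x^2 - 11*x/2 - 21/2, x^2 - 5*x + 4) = 1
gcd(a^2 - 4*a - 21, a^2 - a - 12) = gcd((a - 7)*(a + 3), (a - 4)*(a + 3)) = a + 3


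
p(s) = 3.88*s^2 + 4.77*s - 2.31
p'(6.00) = 51.33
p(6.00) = 165.99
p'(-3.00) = -18.51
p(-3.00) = 18.30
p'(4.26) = 37.83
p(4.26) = 88.42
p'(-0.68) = -0.51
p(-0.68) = -3.76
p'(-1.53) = -7.10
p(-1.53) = -0.53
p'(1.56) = 16.88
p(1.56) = 14.57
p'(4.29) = 38.06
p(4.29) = 89.56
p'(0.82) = 11.13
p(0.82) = 4.21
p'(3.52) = 32.09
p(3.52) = 62.56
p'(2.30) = 22.62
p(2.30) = 29.19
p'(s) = 7.76*s + 4.77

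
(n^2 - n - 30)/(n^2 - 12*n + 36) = (n + 5)/(n - 6)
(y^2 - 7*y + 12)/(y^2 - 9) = (y - 4)/(y + 3)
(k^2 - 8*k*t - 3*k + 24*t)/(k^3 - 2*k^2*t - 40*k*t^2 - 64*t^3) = (k - 3)/(k^2 + 6*k*t + 8*t^2)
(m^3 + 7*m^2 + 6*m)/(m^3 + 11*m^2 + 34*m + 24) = m/(m + 4)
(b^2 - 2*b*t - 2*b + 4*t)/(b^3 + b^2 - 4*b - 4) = (b - 2*t)/(b^2 + 3*b + 2)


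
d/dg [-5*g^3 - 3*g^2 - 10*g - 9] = -15*g^2 - 6*g - 10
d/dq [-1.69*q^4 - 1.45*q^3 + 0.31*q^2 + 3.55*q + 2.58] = -6.76*q^3 - 4.35*q^2 + 0.62*q + 3.55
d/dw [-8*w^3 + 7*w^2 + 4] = 2*w*(7 - 12*w)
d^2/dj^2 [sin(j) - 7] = -sin(j)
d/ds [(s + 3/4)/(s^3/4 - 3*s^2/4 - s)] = (-8*s^3 + 3*s^2 + 18*s + 12)/(s^2*(s^4 - 6*s^3 + s^2 + 24*s + 16))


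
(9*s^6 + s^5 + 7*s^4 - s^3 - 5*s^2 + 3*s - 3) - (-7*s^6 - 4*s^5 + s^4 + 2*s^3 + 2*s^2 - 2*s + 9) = 16*s^6 + 5*s^5 + 6*s^4 - 3*s^3 - 7*s^2 + 5*s - 12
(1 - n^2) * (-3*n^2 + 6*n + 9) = 3*n^4 - 6*n^3 - 12*n^2 + 6*n + 9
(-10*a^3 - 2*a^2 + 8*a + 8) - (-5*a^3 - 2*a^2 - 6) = -5*a^3 + 8*a + 14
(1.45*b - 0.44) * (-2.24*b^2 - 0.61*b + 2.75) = -3.248*b^3 + 0.1011*b^2 + 4.2559*b - 1.21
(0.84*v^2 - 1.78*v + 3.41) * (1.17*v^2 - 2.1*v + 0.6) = 0.9828*v^4 - 3.8466*v^3 + 8.2317*v^2 - 8.229*v + 2.046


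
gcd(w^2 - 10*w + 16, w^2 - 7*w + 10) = w - 2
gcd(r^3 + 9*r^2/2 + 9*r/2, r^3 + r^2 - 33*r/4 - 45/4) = r + 3/2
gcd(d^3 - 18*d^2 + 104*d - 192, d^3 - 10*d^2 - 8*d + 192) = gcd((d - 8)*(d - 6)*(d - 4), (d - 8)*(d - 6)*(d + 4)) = d^2 - 14*d + 48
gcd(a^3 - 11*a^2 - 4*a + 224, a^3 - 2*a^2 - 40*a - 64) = a^2 - 4*a - 32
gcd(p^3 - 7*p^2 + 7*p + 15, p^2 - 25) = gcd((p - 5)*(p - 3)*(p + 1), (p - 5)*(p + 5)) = p - 5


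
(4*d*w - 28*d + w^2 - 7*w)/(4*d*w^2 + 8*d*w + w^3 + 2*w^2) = (w - 7)/(w*(w + 2))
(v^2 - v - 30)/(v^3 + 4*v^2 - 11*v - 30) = (v - 6)/(v^2 - v - 6)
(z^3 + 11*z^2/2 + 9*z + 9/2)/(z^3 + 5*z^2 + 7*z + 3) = (z + 3/2)/(z + 1)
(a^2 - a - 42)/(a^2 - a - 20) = (-a^2 + a + 42)/(-a^2 + a + 20)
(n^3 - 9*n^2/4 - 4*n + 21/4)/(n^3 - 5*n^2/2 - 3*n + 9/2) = (4*n + 7)/(2*(2*n + 3))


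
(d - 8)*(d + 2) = d^2 - 6*d - 16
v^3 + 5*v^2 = v^2*(v + 5)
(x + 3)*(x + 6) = x^2 + 9*x + 18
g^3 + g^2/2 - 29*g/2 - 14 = (g - 4)*(g + 1)*(g + 7/2)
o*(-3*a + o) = -3*a*o + o^2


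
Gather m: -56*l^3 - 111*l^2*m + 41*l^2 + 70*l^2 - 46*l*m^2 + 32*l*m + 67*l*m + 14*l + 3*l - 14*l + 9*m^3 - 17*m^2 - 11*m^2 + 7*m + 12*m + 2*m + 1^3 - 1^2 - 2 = -56*l^3 + 111*l^2 + 3*l + 9*m^3 + m^2*(-46*l - 28) + m*(-111*l^2 + 99*l + 21) - 2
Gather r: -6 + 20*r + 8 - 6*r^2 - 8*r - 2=-6*r^2 + 12*r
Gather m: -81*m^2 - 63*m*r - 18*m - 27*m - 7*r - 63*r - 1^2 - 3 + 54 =-81*m^2 + m*(-63*r - 45) - 70*r + 50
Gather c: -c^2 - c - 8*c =-c^2 - 9*c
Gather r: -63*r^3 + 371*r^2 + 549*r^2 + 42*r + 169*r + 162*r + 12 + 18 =-63*r^3 + 920*r^2 + 373*r + 30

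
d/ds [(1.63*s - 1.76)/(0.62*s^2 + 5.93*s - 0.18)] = (-1.0106*s^2 + 2.1824*s + 10.1434)/(0.3844*s^4 + 7.3532*s^3 + 34.9417*s^2 - 2.1348*s + 0.0324)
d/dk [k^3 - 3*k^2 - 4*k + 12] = 3*k^2 - 6*k - 4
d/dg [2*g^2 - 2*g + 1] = 4*g - 2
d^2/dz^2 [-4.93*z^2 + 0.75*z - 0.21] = -9.86000000000000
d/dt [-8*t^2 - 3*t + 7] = -16*t - 3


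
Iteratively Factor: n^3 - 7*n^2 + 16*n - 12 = (n - 2)*(n^2 - 5*n + 6) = (n - 3)*(n - 2)*(n - 2)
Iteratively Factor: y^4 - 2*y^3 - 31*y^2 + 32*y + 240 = (y + 4)*(y^3 - 6*y^2 - 7*y + 60) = (y - 5)*(y + 4)*(y^2 - y - 12) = (y - 5)*(y + 3)*(y + 4)*(y - 4)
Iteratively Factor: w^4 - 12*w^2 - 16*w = (w - 4)*(w^3 + 4*w^2 + 4*w) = (w - 4)*(w + 2)*(w^2 + 2*w) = (w - 4)*(w + 2)^2*(w)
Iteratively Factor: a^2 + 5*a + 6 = (a + 3)*(a + 2)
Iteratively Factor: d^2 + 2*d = (d)*(d + 2)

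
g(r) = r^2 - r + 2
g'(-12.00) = -25.00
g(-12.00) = 158.00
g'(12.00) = 23.00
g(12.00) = 134.00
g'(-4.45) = -9.90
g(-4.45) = 26.25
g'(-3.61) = -8.22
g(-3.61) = 18.64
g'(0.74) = 0.48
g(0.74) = 1.81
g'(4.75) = 8.50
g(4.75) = 19.81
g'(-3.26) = -7.52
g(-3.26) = 15.89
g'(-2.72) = -6.44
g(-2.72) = 12.12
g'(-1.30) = -3.60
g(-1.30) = 4.99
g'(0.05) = -0.90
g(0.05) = 1.95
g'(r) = 2*r - 1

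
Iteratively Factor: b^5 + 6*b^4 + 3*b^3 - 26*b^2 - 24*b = (b)*(b^4 + 6*b^3 + 3*b^2 - 26*b - 24) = b*(b + 3)*(b^3 + 3*b^2 - 6*b - 8) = b*(b + 3)*(b + 4)*(b^2 - b - 2) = b*(b + 1)*(b + 3)*(b + 4)*(b - 2)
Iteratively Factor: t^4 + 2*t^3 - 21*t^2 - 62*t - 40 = (t + 1)*(t^3 + t^2 - 22*t - 40) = (t - 5)*(t + 1)*(t^2 + 6*t + 8) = (t - 5)*(t + 1)*(t + 2)*(t + 4)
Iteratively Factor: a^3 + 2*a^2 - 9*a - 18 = (a + 2)*(a^2 - 9) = (a + 2)*(a + 3)*(a - 3)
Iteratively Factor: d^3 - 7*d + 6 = (d - 2)*(d^2 + 2*d - 3) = (d - 2)*(d + 3)*(d - 1)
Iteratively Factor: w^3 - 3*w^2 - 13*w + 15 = (w - 5)*(w^2 + 2*w - 3) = (w - 5)*(w + 3)*(w - 1)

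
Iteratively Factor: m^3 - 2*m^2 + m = (m - 1)*(m^2 - m) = m*(m - 1)*(m - 1)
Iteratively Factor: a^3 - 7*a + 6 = (a - 1)*(a^2 + a - 6) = (a - 2)*(a - 1)*(a + 3)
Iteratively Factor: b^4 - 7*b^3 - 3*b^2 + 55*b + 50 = (b + 2)*(b^3 - 9*b^2 + 15*b + 25) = (b - 5)*(b + 2)*(b^2 - 4*b - 5) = (b - 5)*(b + 1)*(b + 2)*(b - 5)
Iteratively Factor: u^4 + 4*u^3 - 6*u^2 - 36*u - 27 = (u + 3)*(u^3 + u^2 - 9*u - 9) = (u + 1)*(u + 3)*(u^2 - 9) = (u + 1)*(u + 3)^2*(u - 3)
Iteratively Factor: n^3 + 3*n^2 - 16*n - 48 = (n + 4)*(n^2 - n - 12) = (n - 4)*(n + 4)*(n + 3)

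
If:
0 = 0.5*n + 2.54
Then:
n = -5.08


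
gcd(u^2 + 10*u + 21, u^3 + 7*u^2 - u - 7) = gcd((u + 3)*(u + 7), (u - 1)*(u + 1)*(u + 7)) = u + 7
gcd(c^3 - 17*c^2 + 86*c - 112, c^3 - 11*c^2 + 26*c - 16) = c^2 - 10*c + 16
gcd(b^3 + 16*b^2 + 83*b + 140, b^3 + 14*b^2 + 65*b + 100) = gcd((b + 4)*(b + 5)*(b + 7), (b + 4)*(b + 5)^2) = b^2 + 9*b + 20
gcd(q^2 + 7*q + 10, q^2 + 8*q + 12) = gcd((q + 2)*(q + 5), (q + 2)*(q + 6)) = q + 2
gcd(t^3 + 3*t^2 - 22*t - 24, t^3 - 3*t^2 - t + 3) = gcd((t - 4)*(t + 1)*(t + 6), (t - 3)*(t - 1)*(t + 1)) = t + 1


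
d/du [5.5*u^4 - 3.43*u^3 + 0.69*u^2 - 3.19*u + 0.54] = 22.0*u^3 - 10.29*u^2 + 1.38*u - 3.19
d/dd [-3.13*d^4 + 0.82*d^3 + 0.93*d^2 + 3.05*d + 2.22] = -12.52*d^3 + 2.46*d^2 + 1.86*d + 3.05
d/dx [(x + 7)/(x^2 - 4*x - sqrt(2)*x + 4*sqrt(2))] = (x^2 - 4*x - sqrt(2)*x + (x + 7)*(-2*x + sqrt(2) + 4) + 4*sqrt(2))/(x^2 - 4*x - sqrt(2)*x + 4*sqrt(2))^2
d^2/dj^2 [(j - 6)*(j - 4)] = 2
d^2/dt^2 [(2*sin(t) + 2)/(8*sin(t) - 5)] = 26*(-8*sin(t)^2 - 5*sin(t) + 16)/(8*sin(t) - 5)^3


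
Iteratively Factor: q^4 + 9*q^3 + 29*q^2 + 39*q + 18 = (q + 3)*(q^3 + 6*q^2 + 11*q + 6) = (q + 1)*(q + 3)*(q^2 + 5*q + 6) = (q + 1)*(q + 3)^2*(q + 2)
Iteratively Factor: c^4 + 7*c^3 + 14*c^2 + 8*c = (c)*(c^3 + 7*c^2 + 14*c + 8) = c*(c + 4)*(c^2 + 3*c + 2) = c*(c + 1)*(c + 4)*(c + 2)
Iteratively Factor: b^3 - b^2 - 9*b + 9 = (b - 1)*(b^2 - 9) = (b - 3)*(b - 1)*(b + 3)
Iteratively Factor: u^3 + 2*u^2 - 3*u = (u - 1)*(u^2 + 3*u) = u*(u - 1)*(u + 3)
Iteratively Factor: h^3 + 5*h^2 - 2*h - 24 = (h + 3)*(h^2 + 2*h - 8) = (h + 3)*(h + 4)*(h - 2)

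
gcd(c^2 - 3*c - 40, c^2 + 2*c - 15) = c + 5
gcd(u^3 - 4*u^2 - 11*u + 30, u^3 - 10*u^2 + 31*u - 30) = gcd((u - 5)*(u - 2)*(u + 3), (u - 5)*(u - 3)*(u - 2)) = u^2 - 7*u + 10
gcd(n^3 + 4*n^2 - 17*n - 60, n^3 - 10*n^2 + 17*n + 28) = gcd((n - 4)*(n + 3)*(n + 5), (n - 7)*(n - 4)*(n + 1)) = n - 4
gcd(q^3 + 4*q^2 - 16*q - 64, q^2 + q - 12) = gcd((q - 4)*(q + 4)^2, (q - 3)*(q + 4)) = q + 4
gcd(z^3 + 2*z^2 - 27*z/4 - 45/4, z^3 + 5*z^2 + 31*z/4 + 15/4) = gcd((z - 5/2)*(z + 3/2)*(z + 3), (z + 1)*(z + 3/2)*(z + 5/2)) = z + 3/2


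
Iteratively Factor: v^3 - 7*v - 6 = (v + 1)*(v^2 - v - 6) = (v - 3)*(v + 1)*(v + 2)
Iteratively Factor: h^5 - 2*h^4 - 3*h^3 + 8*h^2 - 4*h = (h + 2)*(h^4 - 4*h^3 + 5*h^2 - 2*h) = (h - 1)*(h + 2)*(h^3 - 3*h^2 + 2*h) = (h - 2)*(h - 1)*(h + 2)*(h^2 - h) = h*(h - 2)*(h - 1)*(h + 2)*(h - 1)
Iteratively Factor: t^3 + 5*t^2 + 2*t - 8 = (t - 1)*(t^2 + 6*t + 8) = (t - 1)*(t + 4)*(t + 2)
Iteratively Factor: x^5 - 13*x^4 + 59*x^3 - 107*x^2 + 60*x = (x - 3)*(x^4 - 10*x^3 + 29*x^2 - 20*x) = (x - 3)*(x - 1)*(x^3 - 9*x^2 + 20*x) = (x - 4)*(x - 3)*(x - 1)*(x^2 - 5*x) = (x - 5)*(x - 4)*(x - 3)*(x - 1)*(x)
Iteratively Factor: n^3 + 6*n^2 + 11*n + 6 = (n + 2)*(n^2 + 4*n + 3) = (n + 1)*(n + 2)*(n + 3)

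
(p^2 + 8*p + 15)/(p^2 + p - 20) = (p + 3)/(p - 4)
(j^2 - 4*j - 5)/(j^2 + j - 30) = (j + 1)/(j + 6)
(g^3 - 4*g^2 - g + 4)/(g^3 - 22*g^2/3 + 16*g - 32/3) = 3*(g^2 - 1)/(3*g^2 - 10*g + 8)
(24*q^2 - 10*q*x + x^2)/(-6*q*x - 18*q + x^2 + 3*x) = (-4*q + x)/(x + 3)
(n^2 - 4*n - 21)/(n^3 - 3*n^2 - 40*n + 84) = (n + 3)/(n^2 + 4*n - 12)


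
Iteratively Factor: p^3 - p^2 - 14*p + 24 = (p - 3)*(p^2 + 2*p - 8) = (p - 3)*(p + 4)*(p - 2)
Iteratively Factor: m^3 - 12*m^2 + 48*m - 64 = (m - 4)*(m^2 - 8*m + 16) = (m - 4)^2*(m - 4)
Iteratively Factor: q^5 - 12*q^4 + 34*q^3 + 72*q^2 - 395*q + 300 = (q - 5)*(q^4 - 7*q^3 - q^2 + 67*q - 60) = (q - 5)*(q - 4)*(q^3 - 3*q^2 - 13*q + 15) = (q - 5)^2*(q - 4)*(q^2 + 2*q - 3) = (q - 5)^2*(q - 4)*(q - 1)*(q + 3)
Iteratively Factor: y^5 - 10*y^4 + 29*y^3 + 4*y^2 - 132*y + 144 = (y + 2)*(y^4 - 12*y^3 + 53*y^2 - 102*y + 72) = (y - 2)*(y + 2)*(y^3 - 10*y^2 + 33*y - 36) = (y - 3)*(y - 2)*(y + 2)*(y^2 - 7*y + 12) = (y - 3)^2*(y - 2)*(y + 2)*(y - 4)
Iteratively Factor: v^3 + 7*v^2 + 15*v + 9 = (v + 1)*(v^2 + 6*v + 9) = (v + 1)*(v + 3)*(v + 3)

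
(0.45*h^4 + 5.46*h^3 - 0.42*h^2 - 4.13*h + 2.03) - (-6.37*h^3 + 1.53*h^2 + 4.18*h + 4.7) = 0.45*h^4 + 11.83*h^3 - 1.95*h^2 - 8.31*h - 2.67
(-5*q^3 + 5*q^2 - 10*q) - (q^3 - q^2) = -6*q^3 + 6*q^2 - 10*q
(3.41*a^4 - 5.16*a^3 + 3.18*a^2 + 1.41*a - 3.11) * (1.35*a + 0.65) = 4.6035*a^5 - 4.7495*a^4 + 0.939*a^3 + 3.9705*a^2 - 3.282*a - 2.0215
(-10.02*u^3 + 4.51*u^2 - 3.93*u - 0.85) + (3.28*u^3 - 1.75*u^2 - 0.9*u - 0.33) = -6.74*u^3 + 2.76*u^2 - 4.83*u - 1.18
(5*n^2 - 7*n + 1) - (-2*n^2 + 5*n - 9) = 7*n^2 - 12*n + 10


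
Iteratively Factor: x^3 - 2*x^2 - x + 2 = (x - 1)*(x^2 - x - 2) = (x - 1)*(x + 1)*(x - 2)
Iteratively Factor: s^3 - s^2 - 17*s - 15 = (s - 5)*(s^2 + 4*s + 3) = (s - 5)*(s + 1)*(s + 3)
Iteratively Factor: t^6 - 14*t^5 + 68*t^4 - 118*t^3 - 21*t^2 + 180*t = (t - 5)*(t^5 - 9*t^4 + 23*t^3 - 3*t^2 - 36*t) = t*(t - 5)*(t^4 - 9*t^3 + 23*t^2 - 3*t - 36) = t*(t - 5)*(t - 3)*(t^3 - 6*t^2 + 5*t + 12) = t*(t - 5)*(t - 3)^2*(t^2 - 3*t - 4) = t*(t - 5)*(t - 4)*(t - 3)^2*(t + 1)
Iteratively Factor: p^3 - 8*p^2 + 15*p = (p - 5)*(p^2 - 3*p) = (p - 5)*(p - 3)*(p)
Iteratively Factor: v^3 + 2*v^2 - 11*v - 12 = (v + 1)*(v^2 + v - 12) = (v - 3)*(v + 1)*(v + 4)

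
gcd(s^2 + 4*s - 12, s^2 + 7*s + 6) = s + 6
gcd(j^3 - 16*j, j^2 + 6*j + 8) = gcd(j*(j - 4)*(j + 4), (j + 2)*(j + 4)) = j + 4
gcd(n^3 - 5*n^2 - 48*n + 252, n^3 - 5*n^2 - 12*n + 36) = n - 6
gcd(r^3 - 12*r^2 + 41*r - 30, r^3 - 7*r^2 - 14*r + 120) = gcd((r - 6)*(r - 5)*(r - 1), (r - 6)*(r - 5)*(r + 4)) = r^2 - 11*r + 30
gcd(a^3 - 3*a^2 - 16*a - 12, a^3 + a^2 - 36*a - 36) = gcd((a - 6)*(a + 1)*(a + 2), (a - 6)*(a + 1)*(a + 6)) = a^2 - 5*a - 6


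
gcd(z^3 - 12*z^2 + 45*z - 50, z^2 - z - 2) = z - 2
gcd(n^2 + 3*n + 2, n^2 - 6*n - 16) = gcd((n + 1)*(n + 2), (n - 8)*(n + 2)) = n + 2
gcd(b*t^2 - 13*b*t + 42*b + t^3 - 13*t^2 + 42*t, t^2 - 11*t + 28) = t - 7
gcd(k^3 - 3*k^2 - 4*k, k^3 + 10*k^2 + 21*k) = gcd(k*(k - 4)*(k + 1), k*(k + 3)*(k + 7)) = k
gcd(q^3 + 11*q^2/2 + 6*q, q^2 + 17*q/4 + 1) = q + 4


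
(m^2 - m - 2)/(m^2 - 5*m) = (m^2 - m - 2)/(m*(m - 5))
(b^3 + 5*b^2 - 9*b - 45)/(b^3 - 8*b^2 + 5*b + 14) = (b^3 + 5*b^2 - 9*b - 45)/(b^3 - 8*b^2 + 5*b + 14)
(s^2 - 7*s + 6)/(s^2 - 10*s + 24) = (s - 1)/(s - 4)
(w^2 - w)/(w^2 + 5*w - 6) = w/(w + 6)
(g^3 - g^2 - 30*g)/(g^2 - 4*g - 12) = g*(g + 5)/(g + 2)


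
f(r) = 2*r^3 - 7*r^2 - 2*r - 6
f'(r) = 6*r^2 - 14*r - 2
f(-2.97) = -114.20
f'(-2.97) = 92.51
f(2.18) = -22.91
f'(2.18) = -4.01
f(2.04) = -22.23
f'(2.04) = -5.59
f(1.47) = -17.71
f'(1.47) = -9.61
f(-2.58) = -81.78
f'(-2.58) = 74.06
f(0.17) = -6.53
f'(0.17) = -4.21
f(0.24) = -6.86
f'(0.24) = -5.01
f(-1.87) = -39.82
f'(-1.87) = 45.16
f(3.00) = -21.00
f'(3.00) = 10.00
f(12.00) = 2418.00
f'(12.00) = 694.00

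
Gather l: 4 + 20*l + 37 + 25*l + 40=45*l + 81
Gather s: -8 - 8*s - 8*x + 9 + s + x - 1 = -7*s - 7*x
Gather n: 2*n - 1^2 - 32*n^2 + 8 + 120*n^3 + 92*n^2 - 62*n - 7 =120*n^3 + 60*n^2 - 60*n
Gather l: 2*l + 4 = 2*l + 4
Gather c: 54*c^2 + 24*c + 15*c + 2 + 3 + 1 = 54*c^2 + 39*c + 6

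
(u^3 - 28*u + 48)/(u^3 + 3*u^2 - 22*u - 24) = (u - 2)/(u + 1)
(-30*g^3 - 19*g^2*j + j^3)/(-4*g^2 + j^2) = (15*g^2 + 2*g*j - j^2)/(2*g - j)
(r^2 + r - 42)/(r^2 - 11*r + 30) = (r + 7)/(r - 5)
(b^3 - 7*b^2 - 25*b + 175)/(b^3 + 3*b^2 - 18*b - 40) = (b^2 - 12*b + 35)/(b^2 - 2*b - 8)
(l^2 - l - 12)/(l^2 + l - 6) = (l - 4)/(l - 2)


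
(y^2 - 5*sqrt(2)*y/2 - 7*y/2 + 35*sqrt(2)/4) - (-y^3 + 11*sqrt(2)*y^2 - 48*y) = y^3 - 11*sqrt(2)*y^2 + y^2 - 5*sqrt(2)*y/2 + 89*y/2 + 35*sqrt(2)/4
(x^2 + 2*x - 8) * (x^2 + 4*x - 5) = x^4 + 6*x^3 - 5*x^2 - 42*x + 40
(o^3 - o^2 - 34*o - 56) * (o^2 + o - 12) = o^5 - 47*o^3 - 78*o^2 + 352*o + 672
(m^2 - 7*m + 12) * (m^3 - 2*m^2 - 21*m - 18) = m^5 - 9*m^4 + 5*m^3 + 105*m^2 - 126*m - 216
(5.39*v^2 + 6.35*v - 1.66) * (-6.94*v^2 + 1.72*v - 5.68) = -37.4066*v^4 - 34.7982*v^3 - 8.1728*v^2 - 38.9232*v + 9.4288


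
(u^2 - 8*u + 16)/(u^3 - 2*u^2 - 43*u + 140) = (u - 4)/(u^2 + 2*u - 35)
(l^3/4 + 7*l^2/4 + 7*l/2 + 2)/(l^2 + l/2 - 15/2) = (l^3 + 7*l^2 + 14*l + 8)/(2*(2*l^2 + l - 15))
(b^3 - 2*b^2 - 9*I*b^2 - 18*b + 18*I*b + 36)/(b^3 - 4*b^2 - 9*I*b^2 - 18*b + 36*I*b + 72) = (b - 2)/(b - 4)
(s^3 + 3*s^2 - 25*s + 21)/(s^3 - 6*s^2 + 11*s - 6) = (s + 7)/(s - 2)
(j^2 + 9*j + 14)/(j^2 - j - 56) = (j + 2)/(j - 8)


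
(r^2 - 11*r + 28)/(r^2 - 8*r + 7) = (r - 4)/(r - 1)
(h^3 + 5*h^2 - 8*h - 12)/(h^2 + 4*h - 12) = h + 1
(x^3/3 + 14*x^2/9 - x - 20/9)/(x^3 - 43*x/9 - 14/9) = (-3*x^3 - 14*x^2 + 9*x + 20)/(-9*x^3 + 43*x + 14)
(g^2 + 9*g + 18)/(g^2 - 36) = (g + 3)/(g - 6)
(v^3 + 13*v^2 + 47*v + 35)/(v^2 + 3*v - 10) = (v^2 + 8*v + 7)/(v - 2)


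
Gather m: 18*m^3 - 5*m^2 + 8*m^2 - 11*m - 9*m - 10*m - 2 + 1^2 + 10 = 18*m^3 + 3*m^2 - 30*m + 9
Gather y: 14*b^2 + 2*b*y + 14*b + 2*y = 14*b^2 + 14*b + y*(2*b + 2)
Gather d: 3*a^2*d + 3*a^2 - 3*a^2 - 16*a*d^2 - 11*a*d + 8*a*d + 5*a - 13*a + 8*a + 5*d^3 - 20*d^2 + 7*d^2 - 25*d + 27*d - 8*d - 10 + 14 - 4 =5*d^3 + d^2*(-16*a - 13) + d*(3*a^2 - 3*a - 6)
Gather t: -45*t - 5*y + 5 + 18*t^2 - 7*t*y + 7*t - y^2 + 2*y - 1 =18*t^2 + t*(-7*y - 38) - y^2 - 3*y + 4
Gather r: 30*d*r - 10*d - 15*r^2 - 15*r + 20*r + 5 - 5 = -10*d - 15*r^2 + r*(30*d + 5)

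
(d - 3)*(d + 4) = d^2 + d - 12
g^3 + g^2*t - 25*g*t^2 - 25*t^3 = (g - 5*t)*(g + t)*(g + 5*t)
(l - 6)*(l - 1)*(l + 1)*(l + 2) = l^4 - 4*l^3 - 13*l^2 + 4*l + 12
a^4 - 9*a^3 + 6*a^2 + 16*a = a*(a - 8)*(a - 2)*(a + 1)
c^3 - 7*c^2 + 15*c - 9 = (c - 3)^2*(c - 1)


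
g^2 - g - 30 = (g - 6)*(g + 5)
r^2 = r^2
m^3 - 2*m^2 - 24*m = m*(m - 6)*(m + 4)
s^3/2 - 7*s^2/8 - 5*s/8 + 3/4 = (s/2 + 1/2)*(s - 2)*(s - 3/4)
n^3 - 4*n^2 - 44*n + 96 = (n - 8)*(n - 2)*(n + 6)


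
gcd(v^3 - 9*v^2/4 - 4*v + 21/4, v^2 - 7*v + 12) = v - 3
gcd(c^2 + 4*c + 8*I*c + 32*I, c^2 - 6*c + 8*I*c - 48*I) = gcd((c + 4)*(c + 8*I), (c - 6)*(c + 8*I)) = c + 8*I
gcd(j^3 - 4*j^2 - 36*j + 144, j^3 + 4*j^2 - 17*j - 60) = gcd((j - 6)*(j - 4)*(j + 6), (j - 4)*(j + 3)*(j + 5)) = j - 4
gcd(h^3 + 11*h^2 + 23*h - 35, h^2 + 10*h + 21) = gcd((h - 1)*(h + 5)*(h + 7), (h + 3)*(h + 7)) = h + 7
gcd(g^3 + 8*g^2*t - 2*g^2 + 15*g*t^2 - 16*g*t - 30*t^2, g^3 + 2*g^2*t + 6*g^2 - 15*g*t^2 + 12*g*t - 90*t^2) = g + 5*t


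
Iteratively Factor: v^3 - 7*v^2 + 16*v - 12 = (v - 2)*(v^2 - 5*v + 6) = (v - 3)*(v - 2)*(v - 2)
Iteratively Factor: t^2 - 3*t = (t - 3)*(t)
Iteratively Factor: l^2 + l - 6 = (l + 3)*(l - 2)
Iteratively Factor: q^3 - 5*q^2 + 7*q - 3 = (q - 1)*(q^2 - 4*q + 3) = (q - 3)*(q - 1)*(q - 1)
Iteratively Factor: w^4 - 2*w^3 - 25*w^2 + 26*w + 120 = (w - 5)*(w^3 + 3*w^2 - 10*w - 24) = (w - 5)*(w + 4)*(w^2 - w - 6) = (w - 5)*(w + 2)*(w + 4)*(w - 3)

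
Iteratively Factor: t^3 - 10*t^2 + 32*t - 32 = (t - 4)*(t^2 - 6*t + 8) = (t - 4)^2*(t - 2)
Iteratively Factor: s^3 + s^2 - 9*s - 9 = (s + 1)*(s^2 - 9) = (s + 1)*(s + 3)*(s - 3)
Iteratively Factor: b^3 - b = (b - 1)*(b^2 + b) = b*(b - 1)*(b + 1)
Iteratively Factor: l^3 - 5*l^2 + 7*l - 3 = (l - 1)*(l^2 - 4*l + 3) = (l - 1)^2*(l - 3)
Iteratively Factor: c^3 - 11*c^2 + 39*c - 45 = (c - 3)*(c^2 - 8*c + 15) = (c - 5)*(c - 3)*(c - 3)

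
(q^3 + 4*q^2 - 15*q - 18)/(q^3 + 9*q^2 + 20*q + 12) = (q - 3)/(q + 2)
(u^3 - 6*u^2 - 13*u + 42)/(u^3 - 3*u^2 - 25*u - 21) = (u - 2)/(u + 1)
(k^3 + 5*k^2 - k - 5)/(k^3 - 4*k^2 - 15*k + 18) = (k^2 + 6*k + 5)/(k^2 - 3*k - 18)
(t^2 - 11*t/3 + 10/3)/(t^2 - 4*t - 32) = (-3*t^2 + 11*t - 10)/(3*(-t^2 + 4*t + 32))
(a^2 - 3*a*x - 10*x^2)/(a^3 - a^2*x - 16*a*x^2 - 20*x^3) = 1/(a + 2*x)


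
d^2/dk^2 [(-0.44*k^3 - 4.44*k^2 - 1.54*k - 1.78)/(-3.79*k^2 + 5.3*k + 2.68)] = (-7.105427357601e-15*k^5 + 5.6843418860808e-14*k^4 + 256.271524*k^3 + 461.494956*k^2 - 101.715096*k + 156.191424)/(54.439939*k^6 - 228.38919*k^5 + 203.895936*k^4 + 174.12196*k^3 - 144.179712*k^2 - 114.20016*k - 19.248832)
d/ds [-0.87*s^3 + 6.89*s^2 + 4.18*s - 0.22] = -2.61*s^2 + 13.78*s + 4.18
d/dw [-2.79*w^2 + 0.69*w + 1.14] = 0.69 - 5.58*w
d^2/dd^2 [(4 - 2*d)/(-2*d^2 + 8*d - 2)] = 2*(3*(2 - d)*(d^2 - 4*d + 1) + 4*(d - 2)^3)/(d^2 - 4*d + 1)^3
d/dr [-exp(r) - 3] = -exp(r)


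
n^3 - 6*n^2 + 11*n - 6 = (n - 3)*(n - 2)*(n - 1)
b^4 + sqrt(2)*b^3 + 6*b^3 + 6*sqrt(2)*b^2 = b^2*(b + 6)*(b + sqrt(2))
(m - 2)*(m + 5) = m^2 + 3*m - 10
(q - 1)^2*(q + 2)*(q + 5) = q^4 + 5*q^3 - 3*q^2 - 13*q + 10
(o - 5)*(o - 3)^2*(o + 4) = o^4 - 7*o^3 - 5*o^2 + 111*o - 180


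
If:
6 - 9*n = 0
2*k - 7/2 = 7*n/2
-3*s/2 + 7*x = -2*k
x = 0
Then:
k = 35/12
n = 2/3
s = 35/9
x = 0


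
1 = 1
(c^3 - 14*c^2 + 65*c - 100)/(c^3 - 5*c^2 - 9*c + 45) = (c^2 - 9*c + 20)/(c^2 - 9)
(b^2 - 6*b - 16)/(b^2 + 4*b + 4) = (b - 8)/(b + 2)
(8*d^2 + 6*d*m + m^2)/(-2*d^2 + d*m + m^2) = (-4*d - m)/(d - m)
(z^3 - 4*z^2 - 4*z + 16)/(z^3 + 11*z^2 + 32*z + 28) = (z^2 - 6*z + 8)/(z^2 + 9*z + 14)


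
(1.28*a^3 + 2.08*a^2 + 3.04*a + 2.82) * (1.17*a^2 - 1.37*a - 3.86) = 1.4976*a^5 + 0.679999999999999*a^4 - 4.2336*a^3 - 8.8942*a^2 - 15.5978*a - 10.8852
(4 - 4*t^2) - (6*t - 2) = -4*t^2 - 6*t + 6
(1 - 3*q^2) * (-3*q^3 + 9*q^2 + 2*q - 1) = 9*q^5 - 27*q^4 - 9*q^3 + 12*q^2 + 2*q - 1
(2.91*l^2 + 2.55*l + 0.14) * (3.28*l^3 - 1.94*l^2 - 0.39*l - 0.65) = 9.5448*l^5 + 2.7186*l^4 - 5.6227*l^3 - 3.1576*l^2 - 1.7121*l - 0.091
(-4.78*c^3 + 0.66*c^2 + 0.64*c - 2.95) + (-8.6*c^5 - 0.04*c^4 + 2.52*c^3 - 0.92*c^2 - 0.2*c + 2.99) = -8.6*c^5 - 0.04*c^4 - 2.26*c^3 - 0.26*c^2 + 0.44*c + 0.04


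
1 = 1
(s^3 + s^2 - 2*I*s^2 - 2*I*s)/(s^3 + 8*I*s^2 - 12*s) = (s^2 + s - 2*I*s - 2*I)/(s^2 + 8*I*s - 12)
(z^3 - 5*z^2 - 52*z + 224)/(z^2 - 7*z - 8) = (z^2 + 3*z - 28)/(z + 1)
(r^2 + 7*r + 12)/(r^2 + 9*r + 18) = (r + 4)/(r + 6)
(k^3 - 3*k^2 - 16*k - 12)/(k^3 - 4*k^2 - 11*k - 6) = (k + 2)/(k + 1)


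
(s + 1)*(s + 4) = s^2 + 5*s + 4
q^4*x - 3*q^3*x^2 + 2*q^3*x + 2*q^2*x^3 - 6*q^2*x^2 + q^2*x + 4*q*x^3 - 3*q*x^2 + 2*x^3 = (q + 1)*(q - 2*x)*(q - x)*(q*x + x)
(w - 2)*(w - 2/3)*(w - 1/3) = w^3 - 3*w^2 + 20*w/9 - 4/9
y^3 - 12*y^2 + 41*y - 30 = (y - 6)*(y - 5)*(y - 1)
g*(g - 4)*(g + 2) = g^3 - 2*g^2 - 8*g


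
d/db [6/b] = -6/b^2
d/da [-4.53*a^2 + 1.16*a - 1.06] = 1.16 - 9.06*a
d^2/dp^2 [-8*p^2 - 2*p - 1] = -16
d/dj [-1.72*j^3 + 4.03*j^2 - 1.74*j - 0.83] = -5.16*j^2 + 8.06*j - 1.74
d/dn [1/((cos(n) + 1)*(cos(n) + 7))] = 2*(cos(n) + 4)*sin(n)/((cos(n) + 1)^2*(cos(n) + 7)^2)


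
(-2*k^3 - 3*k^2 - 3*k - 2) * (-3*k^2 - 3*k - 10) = 6*k^5 + 15*k^4 + 38*k^3 + 45*k^2 + 36*k + 20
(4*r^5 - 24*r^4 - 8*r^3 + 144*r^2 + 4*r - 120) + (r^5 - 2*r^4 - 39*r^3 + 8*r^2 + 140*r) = 5*r^5 - 26*r^4 - 47*r^3 + 152*r^2 + 144*r - 120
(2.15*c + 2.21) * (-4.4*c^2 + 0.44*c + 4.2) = -9.46*c^3 - 8.778*c^2 + 10.0024*c + 9.282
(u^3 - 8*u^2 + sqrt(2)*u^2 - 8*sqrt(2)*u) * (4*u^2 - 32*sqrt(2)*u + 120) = 4*u^5 - 28*sqrt(2)*u^4 - 32*u^4 + 56*u^3 + 224*sqrt(2)*u^3 - 448*u^2 + 120*sqrt(2)*u^2 - 960*sqrt(2)*u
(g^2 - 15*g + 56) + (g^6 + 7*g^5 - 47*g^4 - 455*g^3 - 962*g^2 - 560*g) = g^6 + 7*g^5 - 47*g^4 - 455*g^3 - 961*g^2 - 575*g + 56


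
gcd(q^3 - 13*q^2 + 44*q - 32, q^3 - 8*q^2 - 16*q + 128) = q^2 - 12*q + 32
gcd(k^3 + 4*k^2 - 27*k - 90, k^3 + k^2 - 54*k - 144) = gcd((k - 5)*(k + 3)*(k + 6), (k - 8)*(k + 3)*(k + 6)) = k^2 + 9*k + 18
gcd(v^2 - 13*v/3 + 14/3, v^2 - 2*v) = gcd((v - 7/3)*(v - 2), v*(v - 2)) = v - 2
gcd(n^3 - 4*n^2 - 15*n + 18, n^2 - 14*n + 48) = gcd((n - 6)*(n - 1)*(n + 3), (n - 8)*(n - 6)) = n - 6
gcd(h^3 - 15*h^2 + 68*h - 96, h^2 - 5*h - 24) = h - 8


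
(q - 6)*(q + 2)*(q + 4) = q^3 - 28*q - 48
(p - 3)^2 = p^2 - 6*p + 9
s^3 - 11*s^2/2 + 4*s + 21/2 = (s - 7/2)*(s - 3)*(s + 1)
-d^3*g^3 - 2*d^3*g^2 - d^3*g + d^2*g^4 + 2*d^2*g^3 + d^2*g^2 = g*(-d + g)*(d*g + d)^2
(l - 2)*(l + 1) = l^2 - l - 2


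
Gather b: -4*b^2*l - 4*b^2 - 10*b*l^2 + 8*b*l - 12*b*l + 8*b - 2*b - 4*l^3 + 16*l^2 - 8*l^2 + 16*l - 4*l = b^2*(-4*l - 4) + b*(-10*l^2 - 4*l + 6) - 4*l^3 + 8*l^2 + 12*l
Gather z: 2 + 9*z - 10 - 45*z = -36*z - 8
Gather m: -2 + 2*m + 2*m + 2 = 4*m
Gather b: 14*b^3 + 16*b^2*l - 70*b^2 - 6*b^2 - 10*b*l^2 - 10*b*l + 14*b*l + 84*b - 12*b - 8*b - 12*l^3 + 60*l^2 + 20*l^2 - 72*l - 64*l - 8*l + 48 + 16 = 14*b^3 + b^2*(16*l - 76) + b*(-10*l^2 + 4*l + 64) - 12*l^3 + 80*l^2 - 144*l + 64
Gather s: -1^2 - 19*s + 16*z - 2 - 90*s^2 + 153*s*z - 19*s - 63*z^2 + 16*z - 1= -90*s^2 + s*(153*z - 38) - 63*z^2 + 32*z - 4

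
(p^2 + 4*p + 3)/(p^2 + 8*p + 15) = (p + 1)/(p + 5)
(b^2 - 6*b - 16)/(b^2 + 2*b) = (b - 8)/b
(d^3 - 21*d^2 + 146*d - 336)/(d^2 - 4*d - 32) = (d^2 - 13*d + 42)/(d + 4)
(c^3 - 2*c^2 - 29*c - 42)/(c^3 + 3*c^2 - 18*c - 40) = (c^2 - 4*c - 21)/(c^2 + c - 20)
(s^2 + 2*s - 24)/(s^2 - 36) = (s - 4)/(s - 6)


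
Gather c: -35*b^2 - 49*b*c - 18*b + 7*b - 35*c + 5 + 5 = -35*b^2 - 11*b + c*(-49*b - 35) + 10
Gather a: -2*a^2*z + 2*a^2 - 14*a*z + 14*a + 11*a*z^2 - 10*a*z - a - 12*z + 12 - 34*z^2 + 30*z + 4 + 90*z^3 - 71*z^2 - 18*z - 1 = a^2*(2 - 2*z) + a*(11*z^2 - 24*z + 13) + 90*z^3 - 105*z^2 + 15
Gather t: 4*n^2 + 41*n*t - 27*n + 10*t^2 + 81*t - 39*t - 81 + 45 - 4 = 4*n^2 - 27*n + 10*t^2 + t*(41*n + 42) - 40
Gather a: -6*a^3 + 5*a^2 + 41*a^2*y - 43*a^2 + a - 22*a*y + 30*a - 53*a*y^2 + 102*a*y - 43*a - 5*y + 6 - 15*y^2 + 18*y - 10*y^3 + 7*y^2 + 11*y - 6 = -6*a^3 + a^2*(41*y - 38) + a*(-53*y^2 + 80*y - 12) - 10*y^3 - 8*y^2 + 24*y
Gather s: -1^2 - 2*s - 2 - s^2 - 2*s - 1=-s^2 - 4*s - 4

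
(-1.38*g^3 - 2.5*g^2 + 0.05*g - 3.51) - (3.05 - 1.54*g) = -1.38*g^3 - 2.5*g^2 + 1.59*g - 6.56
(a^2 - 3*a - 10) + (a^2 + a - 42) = 2*a^2 - 2*a - 52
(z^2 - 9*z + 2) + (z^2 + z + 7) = 2*z^2 - 8*z + 9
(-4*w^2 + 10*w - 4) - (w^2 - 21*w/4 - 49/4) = -5*w^2 + 61*w/4 + 33/4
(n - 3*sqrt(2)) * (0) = 0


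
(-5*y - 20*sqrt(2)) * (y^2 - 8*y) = -5*y^3 - 20*sqrt(2)*y^2 + 40*y^2 + 160*sqrt(2)*y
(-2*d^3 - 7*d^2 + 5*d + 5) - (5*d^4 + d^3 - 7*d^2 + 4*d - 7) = -5*d^4 - 3*d^3 + d + 12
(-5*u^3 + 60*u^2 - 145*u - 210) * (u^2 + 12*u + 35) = -5*u^5 + 400*u^3 + 150*u^2 - 7595*u - 7350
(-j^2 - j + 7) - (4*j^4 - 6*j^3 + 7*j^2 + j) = -4*j^4 + 6*j^3 - 8*j^2 - 2*j + 7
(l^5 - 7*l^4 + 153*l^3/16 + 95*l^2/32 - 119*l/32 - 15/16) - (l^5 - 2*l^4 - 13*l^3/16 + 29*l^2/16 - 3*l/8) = -5*l^4 + 83*l^3/8 + 37*l^2/32 - 107*l/32 - 15/16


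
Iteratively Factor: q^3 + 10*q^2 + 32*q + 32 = (q + 2)*(q^2 + 8*q + 16) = (q + 2)*(q + 4)*(q + 4)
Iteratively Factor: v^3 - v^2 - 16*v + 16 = (v - 1)*(v^2 - 16) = (v - 1)*(v + 4)*(v - 4)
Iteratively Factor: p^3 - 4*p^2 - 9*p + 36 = (p - 3)*(p^2 - p - 12) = (p - 3)*(p + 3)*(p - 4)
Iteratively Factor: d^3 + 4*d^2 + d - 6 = (d + 2)*(d^2 + 2*d - 3) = (d - 1)*(d + 2)*(d + 3)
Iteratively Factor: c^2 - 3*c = (c)*(c - 3)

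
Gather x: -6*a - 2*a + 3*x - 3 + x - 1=-8*a + 4*x - 4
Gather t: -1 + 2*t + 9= 2*t + 8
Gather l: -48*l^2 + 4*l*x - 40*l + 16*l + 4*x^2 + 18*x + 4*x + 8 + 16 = -48*l^2 + l*(4*x - 24) + 4*x^2 + 22*x + 24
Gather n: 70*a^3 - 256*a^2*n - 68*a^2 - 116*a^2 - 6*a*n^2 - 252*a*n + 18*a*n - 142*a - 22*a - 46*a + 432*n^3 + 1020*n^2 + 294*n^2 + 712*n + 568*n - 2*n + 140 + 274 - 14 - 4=70*a^3 - 184*a^2 - 210*a + 432*n^3 + n^2*(1314 - 6*a) + n*(-256*a^2 - 234*a + 1278) + 396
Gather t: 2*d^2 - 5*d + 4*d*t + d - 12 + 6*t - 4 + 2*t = 2*d^2 - 4*d + t*(4*d + 8) - 16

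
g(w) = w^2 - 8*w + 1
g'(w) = 2*w - 8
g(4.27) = -14.93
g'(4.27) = 0.54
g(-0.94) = 9.40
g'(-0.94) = -9.88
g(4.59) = -14.65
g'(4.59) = 1.18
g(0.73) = -4.31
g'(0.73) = -6.54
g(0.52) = -2.89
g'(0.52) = -6.96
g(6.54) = -8.55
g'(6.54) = 5.08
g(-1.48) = 15.03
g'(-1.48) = -10.96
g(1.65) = -9.48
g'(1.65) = -4.70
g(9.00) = 10.00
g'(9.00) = 10.00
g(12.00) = 49.00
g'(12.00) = 16.00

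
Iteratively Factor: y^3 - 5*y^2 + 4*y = (y - 1)*(y^2 - 4*y) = (y - 4)*(y - 1)*(y)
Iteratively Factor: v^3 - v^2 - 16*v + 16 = (v + 4)*(v^2 - 5*v + 4) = (v - 4)*(v + 4)*(v - 1)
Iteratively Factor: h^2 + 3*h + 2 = (h + 2)*(h + 1)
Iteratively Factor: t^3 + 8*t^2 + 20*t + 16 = (t + 2)*(t^2 + 6*t + 8) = (t + 2)*(t + 4)*(t + 2)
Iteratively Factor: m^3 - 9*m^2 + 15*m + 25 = (m - 5)*(m^2 - 4*m - 5) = (m - 5)^2*(m + 1)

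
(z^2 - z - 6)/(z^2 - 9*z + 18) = (z + 2)/(z - 6)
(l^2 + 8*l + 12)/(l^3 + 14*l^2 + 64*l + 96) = (l + 2)/(l^2 + 8*l + 16)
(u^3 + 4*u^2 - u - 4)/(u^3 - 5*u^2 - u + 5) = (u + 4)/(u - 5)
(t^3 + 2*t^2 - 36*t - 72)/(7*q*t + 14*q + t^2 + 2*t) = (t^2 - 36)/(7*q + t)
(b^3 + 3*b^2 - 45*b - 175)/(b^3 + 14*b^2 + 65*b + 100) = (b - 7)/(b + 4)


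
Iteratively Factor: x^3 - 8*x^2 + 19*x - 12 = (x - 3)*(x^2 - 5*x + 4) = (x - 3)*(x - 1)*(x - 4)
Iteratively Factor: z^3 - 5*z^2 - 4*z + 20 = (z + 2)*(z^2 - 7*z + 10) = (z - 5)*(z + 2)*(z - 2)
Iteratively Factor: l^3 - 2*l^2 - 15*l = (l + 3)*(l^2 - 5*l) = (l - 5)*(l + 3)*(l)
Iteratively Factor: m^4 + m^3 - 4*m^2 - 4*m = (m + 2)*(m^3 - m^2 - 2*m) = m*(m + 2)*(m^2 - m - 2) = m*(m - 2)*(m + 2)*(m + 1)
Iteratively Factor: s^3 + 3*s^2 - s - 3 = (s + 1)*(s^2 + 2*s - 3) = (s - 1)*(s + 1)*(s + 3)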